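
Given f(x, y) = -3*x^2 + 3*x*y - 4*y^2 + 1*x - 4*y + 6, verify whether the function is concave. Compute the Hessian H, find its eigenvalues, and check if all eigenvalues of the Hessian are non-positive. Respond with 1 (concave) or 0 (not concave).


The Hessian of f(x,y) = -3*x^2 + 3*x*y - 4*y^2 + 1*x - 4*y + 6 is:
H = [[-6, 3], [3, -8]]
Trace = -6 - 8 = -14
Determinant = -6*-8 - (3)^2 = 39
Discriminant = (-14)^2 - 4*39 = 40.0
Eigenvalues: lambda_1 = -10.1623, lambda_2 = -3.8377
The function is concave.

1


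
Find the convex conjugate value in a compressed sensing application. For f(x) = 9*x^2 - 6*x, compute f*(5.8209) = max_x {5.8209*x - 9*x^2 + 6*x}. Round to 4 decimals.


f*(y) = sup_x {y*x - a*x^2 - b*x} = sup_x {(y-b)*x - a*x^2}
FOC: (y - b) - 2a*x = 0 => x* = (y - b)/(2a)
x* = (5.8209 + 6)/(2*9) = 0.6567
f*(5.8209) = (y-b)^2/(4a) = (5.8209 + 6)^2/(4*9)
= 139.7337/36 = 3.8815


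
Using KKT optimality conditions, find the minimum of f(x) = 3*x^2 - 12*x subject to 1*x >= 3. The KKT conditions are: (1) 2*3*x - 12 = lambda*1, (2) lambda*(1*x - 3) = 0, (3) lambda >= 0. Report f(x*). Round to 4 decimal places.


Step 1: Try lambda = 0 (constraint inactive).
x_unc = 12/(2*3) = 2.0
Check: 1*2.0 = 2.0 < 3 -- violated!
Step 2: Constraint must be active: 1*x = 3
x* = 3/1 = 3.0
lambda = (2*3*3.0 - 12)/1 = 6.0
Step 3: Compute optimal value.
f(x*) = 3*3.0^2 - 12*3.0 = -9.0


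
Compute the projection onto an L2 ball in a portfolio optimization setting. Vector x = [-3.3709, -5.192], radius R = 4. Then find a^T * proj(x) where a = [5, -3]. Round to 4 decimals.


Step 1: Compute ||x|| (intermediates to 6 decimals).
||x|| = sqrt((-3.3709)^2 + (-5.192)^2) = 6.190301
Step 2: Project.
Since ||x|| > R, scale = R/||x|| = 4/6.190301 = 0.646172, proj(x) = scale * x
proj(x) = [-2.178181, -3.354925]
Step 3: Dot product.
a^T * proj(x) = 5*(-2.178181) - 3*(-3.354925) = -0.8261


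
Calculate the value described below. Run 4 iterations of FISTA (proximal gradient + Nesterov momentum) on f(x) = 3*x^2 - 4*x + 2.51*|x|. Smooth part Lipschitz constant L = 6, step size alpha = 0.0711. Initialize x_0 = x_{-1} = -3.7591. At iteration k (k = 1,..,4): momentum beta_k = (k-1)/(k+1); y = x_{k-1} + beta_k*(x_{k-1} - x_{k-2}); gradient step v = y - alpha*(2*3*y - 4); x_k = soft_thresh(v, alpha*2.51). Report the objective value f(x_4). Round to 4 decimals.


FISTA on f(x) = 3*x^2 - 4*x + 2.51*|x|
L = 6, alpha = 0.0711
Iteration 1: beta = 0.0, y = -3.7591 + 0.0*(-3.7591 + 3.7591) = -3.7591
  grad(y) = -26.5546, v = y - alpha*grad = -1.8711
  prox(v) = soft_thresh(-1.8711, 0.1785) = -1.6926
Iteration 2: beta = 0.3333, y = -1.6926 + 0.3333*(-1.6926 + 3.7591) = -1.0038
  grad(y) = -10.0227, v = y - alpha*grad = -0.2912
  prox(v) = soft_thresh(-0.2912, 0.1785) = -0.1127
Iteration 3: beta = 0.5, y = -0.1127 + 0.5*(-0.1127 + 1.6926) = 0.6772
  grad(y) = 0.0635, v = y - alpha*grad = 0.6727
  prox(v) = soft_thresh(0.6727, 0.1785) = 0.4943
Iteration 4: beta = 0.6, y = 0.4943 + 0.6*(0.4943 + 0.1127) = 0.8585
  grad(y) = 1.1508, v = y - alpha*grad = 0.7766
  prox(v) = soft_thresh(0.7766, 0.1785) = 0.5982
f(x_4) = 3*0.5982^2 - 4*0.5982 + 2.51*|0.5982| = 0.1822


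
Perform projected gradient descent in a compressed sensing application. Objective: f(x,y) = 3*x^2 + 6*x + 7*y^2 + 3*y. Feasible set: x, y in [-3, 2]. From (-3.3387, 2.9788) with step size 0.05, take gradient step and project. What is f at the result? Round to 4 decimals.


Step 1: Compute gradient at (-3.3387, 2.9788).
grad_x = 2*3*-3.3387 + 6 = -14.0322
grad_y = 2*7*2.9788 + 3 = 44.7032
Step 2: Gradient step.
x_raw = -3.3387 - 0.05*-14.0322 = -2.6371
y_raw = 2.9788 - 0.05*44.7032 = 0.7436
Step 3: Project onto [-3, 2].
x_proj = clip(-2.6371) = -2.6371
y_proj = clip(0.7436) = 0.7436
Step 4: Evaluate f.
f(-2.6371, 0.7436) = 11.1421


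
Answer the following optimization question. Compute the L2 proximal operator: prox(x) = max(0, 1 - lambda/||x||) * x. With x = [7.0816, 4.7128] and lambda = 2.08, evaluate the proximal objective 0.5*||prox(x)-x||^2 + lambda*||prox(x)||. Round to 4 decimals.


Step 1: Compute ||x||.
||x|| = 8.5064
Step 2: Compute scaling factor.
scale = max(0, 1 - 2.08/8.5064) = 0.7555
Step 3: prox(x) = [5.35, 3.5604]
||prox(x)|| = 6.4264
Step 4: Proximal objective.
0.5*||prox-x||^2 = 2.1632
lambda*||prox|| = 13.3669
Total = 15.5302


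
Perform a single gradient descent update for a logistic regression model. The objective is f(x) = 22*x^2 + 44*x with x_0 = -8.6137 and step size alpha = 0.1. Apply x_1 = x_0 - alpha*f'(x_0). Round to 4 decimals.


We compute the gradient at x_0 and apply the update.
f'(x) = 44*x + 44
f'(-8.6137) = 44*-8.6137 + 44 = -335.0028
x_1 = -8.6137 - 0.1*-335.0028 = 24.8866


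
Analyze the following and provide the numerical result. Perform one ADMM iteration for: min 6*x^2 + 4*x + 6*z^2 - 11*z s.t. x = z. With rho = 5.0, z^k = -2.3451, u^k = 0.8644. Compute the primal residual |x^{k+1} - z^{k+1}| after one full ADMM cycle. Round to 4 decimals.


ADMM iteration with rho = 5.0, z^k = -2.3451, u^k = 0.8644
Step 1: x-update.
Minimize 6*x^2 + 4*x + (5.0/2)*(x + 2.3451 + 0.8644)^2
FOC: (2*6 + 5.0)*x = -4 + 5.0*(-2.3451 - 0.8644)
x^{k+1} = -1.1793
Step 2: z-update.
Minimize 6*z^2 - 11*z + (5.0/2)*(-1.1793 - z + 0.8644)^2
FOC: (2*6 + 5.0)*z = 11 + 5.0*(-1.1793 + 0.8644)
z^{k+1} = 0.5545
Step 3: u-update.
u^{k+1} = 0.8644 - 1.1793 - 0.5545 = -0.8693
Step 4: Primal residual = |-1.1793 - 0.5545| = 1.7337


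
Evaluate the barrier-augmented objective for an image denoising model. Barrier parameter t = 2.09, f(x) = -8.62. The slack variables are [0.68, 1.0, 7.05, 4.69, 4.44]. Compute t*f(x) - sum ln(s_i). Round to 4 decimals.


Step 1: Compute log-barrier.
ln values: [-0.3857, 0.0, 1.953, 1.5454, 1.4907]
phi = -(-0.3857 + 0.0 + 1.953 + 1.5454 + 1.4907) = -4.6035
Step 2: Compute augmented objective.
t*f(x) = 2.09*-8.62 = -18.0158
Total = -18.0158 - 4.6035 = -22.6193


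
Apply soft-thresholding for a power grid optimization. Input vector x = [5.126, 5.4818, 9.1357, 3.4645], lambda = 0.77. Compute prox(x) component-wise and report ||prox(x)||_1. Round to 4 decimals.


Soft-thresholding with lambda = 0.77:
prox(5.126) = sign(5.126)*max(|5.126| - 0.77, 0) = 4.356
prox(5.4818) = sign(5.4818)*max(|5.4818| - 0.77, 0) = 4.7118
prox(9.1357) = sign(9.1357)*max(|9.1357| - 0.77, 0) = 8.3657
prox(3.4645) = sign(3.4645)*max(|3.4645| - 0.77, 0) = 2.6945
prox(x) = [4.356, 4.7118, 8.3657, 2.6945]
||prox(x)||_1 = 4.356 + 4.7118 + 8.3657 + 2.6945 = 20.128


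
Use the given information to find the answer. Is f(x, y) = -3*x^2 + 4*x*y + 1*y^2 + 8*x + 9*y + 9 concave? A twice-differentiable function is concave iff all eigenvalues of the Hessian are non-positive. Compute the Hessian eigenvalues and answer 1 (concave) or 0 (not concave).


The Hessian of f(x,y) = -3*x^2 + 4*x*y + 1*y^2 + 8*x + 9*y + 9 is:
H = [[-6, 4], [4, 2]]
Trace = -6 + 2 = -4
Determinant = -6*2 - (4)^2 = -28
Discriminant = (-4)^2 - 4*-28 = 128.0
Eigenvalues: lambda_1 = -7.6569, lambda_2 = 3.6569
The function is not concave.

0


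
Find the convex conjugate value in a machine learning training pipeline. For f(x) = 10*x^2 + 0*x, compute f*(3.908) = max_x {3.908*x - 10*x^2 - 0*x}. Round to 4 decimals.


f*(y) = sup_x {y*x - a*x^2 - b*x} = sup_x {(y-b)*x - a*x^2}
FOC: (y - b) - 2a*x = 0 => x* = (y - b)/(2a)
x* = (3.908 - 0)/(2*10) = 0.1954
f*(3.908) = (y-b)^2/(4a) = (3.908 - 0)^2/(4*10)
= 15.2725/40 = 0.3818


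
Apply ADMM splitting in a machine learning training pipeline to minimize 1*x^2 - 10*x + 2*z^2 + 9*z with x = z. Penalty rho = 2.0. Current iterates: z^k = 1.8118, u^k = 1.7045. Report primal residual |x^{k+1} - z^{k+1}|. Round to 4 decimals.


ADMM iteration with rho = 2.0, z^k = 1.8118, u^k = 1.7045
Step 1: x-update.
Minimize 1*x^2 - 10*x + (2.0/2)*(x - 1.8118 + 1.7045)^2
FOC: (2*1 + 2.0)*x = 10 + 2.0*(1.8118 - 1.7045)
x^{k+1} = 2.5537
Step 2: z-update.
Minimize 2*z^2 + 9*z + (2.0/2)*(2.5537 - z + 1.7045)^2
FOC: (2*2 + 2.0)*z = -9 + 2.0*(2.5537 + 1.7045)
z^{k+1} = -0.0806
Step 3: u-update.
u^{k+1} = 1.7045 + 2.5537 + 0.0806 = 4.3388
Step 4: Primal residual = |2.5537 + 0.0806| = 2.6343


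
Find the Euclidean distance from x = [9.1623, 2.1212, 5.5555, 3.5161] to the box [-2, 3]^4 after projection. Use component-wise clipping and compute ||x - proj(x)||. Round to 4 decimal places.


Project each component onto [-2, 3].
clip(9.1623) = 3.0, clip(2.1212) = 2.1212, clip(5.5555) = 3.0, clip(3.5161) = 3.0
Projection = [3.0, 2.1212, 3.0, 3.0]
Squared diffs: [37.9739, 0.0, 6.5306, 0.2664]
Distance = sqrt(44.7709) = 6.6911


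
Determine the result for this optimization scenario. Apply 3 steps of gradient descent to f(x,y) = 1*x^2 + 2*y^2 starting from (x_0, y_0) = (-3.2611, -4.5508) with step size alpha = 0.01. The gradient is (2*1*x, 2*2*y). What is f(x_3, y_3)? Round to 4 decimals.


Gradient descent on f(x,y) = 1*x^2 + 2*y^2.
Starting point: (-3.2611, -4.5508), alpha = 0.01
Step 1: grad_x = 2*1*-3.2611 = -6.5222, grad_y = 2*2*-4.5508 = -18.2032
  x_1 = -3.2611 - 0.01*-6.5222 = -3.1959
  y_1 = -4.5508 - 0.01*-18.2032 = -4.3688
Step 2: grad_x = 2*1*-3.1959 = -6.3918, grad_y = 2*2*-4.3688 = -17.4751
  x_2 = -3.1959 - 0.01*-6.3918 = -3.132
  y_2 = -4.3688 - 0.01*-17.4751 = -4.194
Step 3: grad_x = 2*1*-3.132 = -6.2639, grad_y = 2*2*-4.194 = -16.7761
  x_3 = -3.132 - 0.01*-6.2639 = -3.0693
  y_3 = -4.194 - 0.01*-16.7761 = -4.0263
f(-3.0693, -4.0263) = 1*(-3.0693)^2 + 2*(-4.0263)^2 = 41.8422


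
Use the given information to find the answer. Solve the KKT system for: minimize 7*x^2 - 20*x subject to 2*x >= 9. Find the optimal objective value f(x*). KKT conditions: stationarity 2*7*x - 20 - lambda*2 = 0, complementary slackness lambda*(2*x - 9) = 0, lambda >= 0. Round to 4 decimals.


Step 1: Try lambda = 0 (constraint inactive).
x_unc = 20/(2*7) = 1.4286
Check: 2*1.4286 = 2.8572 < 9 -- violated!
Step 2: Constraint must be active: 2*x = 9
x* = 9/2 = 4.5
lambda = (2*7*4.5 - 20)/2 = 21.5
Step 3: Compute optimal value.
f(x*) = 7*4.5^2 - 20*4.5 = 51.75


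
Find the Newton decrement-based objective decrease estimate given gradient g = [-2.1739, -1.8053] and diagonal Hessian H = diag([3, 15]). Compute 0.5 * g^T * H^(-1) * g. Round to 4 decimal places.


Step 1: H is diagonal, so H^(-1) * g = [-0.7246, -0.1204].
Step 2: g^T H^(-1) g = sum_i g_i^2 / H_ii
  = (-2.1739)^2/3 + (-1.8053)^2/15
  = 1.5753 + 0.2173 = 1.7926
Step 3: Objective decrease = 0.5 * g^T H^(-1) g = 0.8963


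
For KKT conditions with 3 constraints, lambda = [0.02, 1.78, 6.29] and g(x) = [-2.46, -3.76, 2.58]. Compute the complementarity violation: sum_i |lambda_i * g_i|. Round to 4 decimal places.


KKT complementary slackness check:
lambda_1 * g_1 = 0.02 * -2.46 = -0.0492
lambda_2 * g_2 = 1.78 * -3.76 = -6.6928
lambda_3 * g_3 = 6.29 * 2.58 = 16.2282
Total violation = 0.0492 + 6.6928 + 16.2282 = 22.9702


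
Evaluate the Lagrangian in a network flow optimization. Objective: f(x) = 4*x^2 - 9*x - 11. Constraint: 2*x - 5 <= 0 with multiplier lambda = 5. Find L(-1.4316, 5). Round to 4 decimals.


Step 1: Evaluate f(x).
f(-1.4316) = 4*(-1.4316)^2 - 9*(-1.4316) - 11 = 10.0823
Step 2: Evaluate g(x).
g(-1.4316) = 2*-1.4316 - 5 = -7.8632
Step 3: Compute Lagrangian.
L = 10.0823 + 5*-7.8632 = -29.2337


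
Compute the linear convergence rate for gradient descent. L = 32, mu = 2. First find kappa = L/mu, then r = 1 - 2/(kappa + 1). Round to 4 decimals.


Step 1: Compute the condition number.
kappa = L/mu = 32/2 = 16.0
Step 2: Compute the convergence rate.
r = 1 - 2/(kappa + 1) = 1 - 2*mu/(L + mu) = (L - mu)/(L + mu) = 30/34 = 0.8824


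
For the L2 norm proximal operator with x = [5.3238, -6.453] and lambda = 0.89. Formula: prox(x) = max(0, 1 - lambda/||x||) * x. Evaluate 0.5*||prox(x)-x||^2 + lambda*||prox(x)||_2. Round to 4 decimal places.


Step 1: Compute ||x||.
||x|| = 8.3656
Step 2: Compute scaling factor.
scale = max(0, 1 - 0.89/8.3656) = 0.8936
Step 3: prox(x) = [4.7574, -5.7665]
||prox(x)|| = 7.4756
Step 4: Proximal objective.
0.5*||prox-x||^2 = 0.3961
lambda*||prox|| = 6.6533
Total = 7.0494


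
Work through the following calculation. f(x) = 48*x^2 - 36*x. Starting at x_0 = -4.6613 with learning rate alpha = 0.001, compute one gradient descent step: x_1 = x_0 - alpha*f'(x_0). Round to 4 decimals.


We compute the gradient at x_0 and apply the update.
f'(x) = 96*x - 36
f'(-4.6613) = 96*-4.6613 - 36 = -483.4848
x_1 = -4.6613 - 0.001*-483.4848 = -4.1778


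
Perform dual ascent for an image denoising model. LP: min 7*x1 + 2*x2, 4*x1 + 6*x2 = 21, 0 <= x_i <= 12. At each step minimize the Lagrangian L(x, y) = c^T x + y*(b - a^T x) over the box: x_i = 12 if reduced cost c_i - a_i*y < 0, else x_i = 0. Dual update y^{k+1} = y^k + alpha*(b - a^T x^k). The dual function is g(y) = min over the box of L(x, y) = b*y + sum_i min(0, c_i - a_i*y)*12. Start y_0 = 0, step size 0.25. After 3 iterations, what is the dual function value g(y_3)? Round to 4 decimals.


Dual ascent for LP: min 7*x1 + 2*x2, 4*x1 + 6*x2 = 21, 0 <= x_i <= 12
Step 1: y^k = 0.0, reduced costs: (7.0, 2.0)
  x^k = (0.0, 0.0), subgradient = b - a^T x = 21.0
  y^{k+1} = 0.0 + 0.25*21.0 = 5.25
Step 2: y^k = 5.25, reduced costs: (-14.0, -29.5)
  x^k = (12.0, 12.0), subgradient = b - a^T x = -99.0
  y^{k+1} = 5.25 + 0.25*-99.0 = -19.5
Step 3: y^k = -19.5, reduced costs: (85.0, 119.0)
  x^k = (0.0, 0.0), subgradient = b - a^T x = 21.0
  y^{k+1} = -19.5 + 0.25*21.0 = -14.25
Dual objective at y_3 = -14.25: reduced costs (64.0, 87.5), box minimizer x = (0.0, 0.0)
g(y_3) = b*y + (c1 - a1*y)*x1 + (c2 - a2*y)*x2 = 21*(-14.25) + 64.0*0.0 + 87.5*0.0 = -299.25 + 0.0 + 0.0 = -299.25


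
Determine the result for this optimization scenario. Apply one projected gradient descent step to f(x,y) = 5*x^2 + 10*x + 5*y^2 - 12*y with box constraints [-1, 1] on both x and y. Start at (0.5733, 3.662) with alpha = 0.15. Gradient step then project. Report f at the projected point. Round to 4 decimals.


Step 1: Compute gradient at (0.5733, 3.662).
grad_x = 2*5*0.5733 + 10 = 15.733
grad_y = 2*5*3.662 - 12 = 24.62
Step 2: Gradient step.
x_raw = 0.5733 - 0.15*15.733 = -1.7867
y_raw = 3.662 - 0.15*24.62 = -0.031
Step 3: Project onto [-1, 1].
x_proj = clip(-1.7867) = -1.0
y_proj = clip(-0.031) = -0.031
Step 4: Evaluate f.
f(-1.0, -0.031) = -4.6232


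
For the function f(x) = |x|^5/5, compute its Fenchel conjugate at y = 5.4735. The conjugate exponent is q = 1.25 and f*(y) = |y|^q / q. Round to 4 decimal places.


The conjugate exponent q satisfies 1/p + 1/q = 1.
p = 5, so q = 5/(5 - 1) = 1.25
|y|^q = 5.4735^1.25 = 8.372
f*(5.4735) = 8.372 / 1.25 = 6.6976


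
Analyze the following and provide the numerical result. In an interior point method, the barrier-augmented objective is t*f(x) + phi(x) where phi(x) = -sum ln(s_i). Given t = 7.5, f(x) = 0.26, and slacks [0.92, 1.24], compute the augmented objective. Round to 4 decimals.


Step 1: Compute log-barrier.
ln values: [-0.0834, 0.2151]
phi = -(-0.0834 + 0.2151) = -0.1317
Step 2: Compute augmented objective.
t*f(x) = 7.5*0.26 = 1.95
Total = 1.95 - 0.1317 = 1.8183


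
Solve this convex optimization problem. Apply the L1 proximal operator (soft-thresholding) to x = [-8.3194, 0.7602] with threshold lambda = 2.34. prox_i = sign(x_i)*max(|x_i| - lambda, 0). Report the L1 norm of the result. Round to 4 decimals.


Soft-thresholding with lambda = 2.34:
prox(-8.3194) = sign(-8.3194)*max(|-8.3194| - 2.34, 0) = -5.9794
prox(0.7602) = sign(0.7602)*max(|0.7602| - 2.34, 0) = 0.0
prox(x) = [-5.9794, 0.0]
||prox(x)||_1 = 5.9794 + 0.0 = 5.9794


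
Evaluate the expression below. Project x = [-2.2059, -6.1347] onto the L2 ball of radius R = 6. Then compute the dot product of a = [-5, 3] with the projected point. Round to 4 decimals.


Step 1: Compute ||x|| (intermediates to 6 decimals).
||x|| = sqrt((-2.2059)^2 + (-6.1347)^2) = 6.519244
Step 2: Project.
Since ||x|| > R, scale = R/||x|| = 6/6.519244 = 0.920352, proj(x) = scale * x
proj(x) = [-2.030204, -5.646083]
Step 3: Dot product.
a^T * proj(x) = -5*(-2.030204) + 3*(-5.646083) = -6.7872


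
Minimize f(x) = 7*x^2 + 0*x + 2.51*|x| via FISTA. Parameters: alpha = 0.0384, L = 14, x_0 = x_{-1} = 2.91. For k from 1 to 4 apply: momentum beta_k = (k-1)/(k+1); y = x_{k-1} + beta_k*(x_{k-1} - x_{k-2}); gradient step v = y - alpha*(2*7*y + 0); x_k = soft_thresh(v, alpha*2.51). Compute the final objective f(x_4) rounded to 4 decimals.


FISTA on f(x) = 7*x^2 + 0*x + 2.51*|x|
L = 14, alpha = 0.0384
Iteration 1: beta = 0.0, y = 2.91 + 0.0*(2.91 - 2.91) = 2.91
  grad(y) = 40.74, v = y - alpha*grad = 1.3456
  prox(v) = soft_thresh(1.3456, 0.0964) = 1.2492
Iteration 2: beta = 0.3333, y = 1.2492 + 0.3333*(1.2492 - 2.91) = 0.6956
  grad(y) = 9.7384, v = y - alpha*grad = 0.3216
  prox(v) = soft_thresh(0.3216, 0.0964) = 0.2253
Iteration 3: beta = 0.5, y = 0.2253 + 0.5*(0.2253 - 1.2492) = -0.2867
  grad(y) = -4.0139, v = y - alpha*grad = -0.1326
  prox(v) = soft_thresh(-0.1326, 0.0964) = -0.0362
Iteration 4: beta = 0.6, y = -0.0362 + 0.6*(-0.0362 - 0.2253) = -0.1931
  grad(y) = -2.7028, v = y - alpha*grad = -0.0893
  prox(v) = soft_thresh(-0.0893, 0.0964) = 0.0
f(x_4) = 7*0.0^2 + 0*0.0 + 2.51*|0.0| = 0.0


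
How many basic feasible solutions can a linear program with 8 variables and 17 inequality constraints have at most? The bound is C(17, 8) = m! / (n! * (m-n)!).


Each vertex corresponds to some choice of n active constraints out of m, so the number of vertices is at most C(m, n) = m! / (n!(m-n)!).
m = 17, n = 8
Numerator: 17 * 16 * 15 * 14 * 13 * 12 * 11 * 10
Denominator: 8! = 40320
C(17, 8) = 24310


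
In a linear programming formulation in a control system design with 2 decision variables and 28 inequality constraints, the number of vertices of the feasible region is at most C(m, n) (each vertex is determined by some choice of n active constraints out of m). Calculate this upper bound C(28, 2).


Each vertex corresponds to some choice of n active constraints out of m, so the number of vertices is at most C(m, n) = m! / (n!(m-n)!).
m = 28, n = 2
Numerator: 28 * 27
Denominator: 2! = 2
C(28, 2) = 378


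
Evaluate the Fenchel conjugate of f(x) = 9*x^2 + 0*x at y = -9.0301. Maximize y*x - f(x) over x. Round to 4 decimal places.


f*(y) = sup_x {y*x - a*x^2 - b*x} = sup_x {(y-b)*x - a*x^2}
FOC: (y - b) - 2a*x = 0 => x* = (y - b)/(2a)
x* = (-9.0301 - 0)/(2*9) = -0.5017
f*(-9.0301) = (y-b)^2/(4a) = (-9.0301 - 0)^2/(4*9)
= 81.5427/36 = 2.2651


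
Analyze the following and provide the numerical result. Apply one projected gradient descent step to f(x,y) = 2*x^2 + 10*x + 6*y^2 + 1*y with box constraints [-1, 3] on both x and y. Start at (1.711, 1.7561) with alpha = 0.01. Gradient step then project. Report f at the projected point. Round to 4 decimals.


Step 1: Compute gradient at (1.711, 1.7561).
grad_x = 2*2*1.711 + 10 = 16.844
grad_y = 2*6*1.7561 + 1 = 22.0732
Step 2: Gradient step.
x_raw = 1.711 - 0.01*16.844 = 1.5426
y_raw = 1.7561 - 0.01*22.0732 = 1.5354
Step 3: Project onto [-1, 3].
x_proj = clip(1.5426) = 1.5426
y_proj = clip(1.5354) = 1.5354
Step 4: Evaluate f.
f(1.5426, 1.5354) = 35.8641


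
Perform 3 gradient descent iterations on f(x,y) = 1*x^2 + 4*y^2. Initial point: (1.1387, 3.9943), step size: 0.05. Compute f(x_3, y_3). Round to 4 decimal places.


Gradient descent on f(x,y) = 1*x^2 + 4*y^2.
Starting point: (1.1387, 3.9943), alpha = 0.05
Step 1: grad_x = 2*1*1.1387 = 2.2774, grad_y = 2*4*3.9943 = 31.9544
  x_1 = 1.1387 - 0.05*2.2774 = 1.0248
  y_1 = 3.9943 - 0.05*31.9544 = 2.3966
Step 2: grad_x = 2*1*1.0248 = 2.0497, grad_y = 2*4*2.3966 = 19.1726
  x_2 = 1.0248 - 0.05*2.0497 = 0.9223
  y_2 = 2.3966 - 0.05*19.1726 = 1.4379
Step 3: grad_x = 2*1*0.9223 = 1.8447, grad_y = 2*4*1.4379 = 11.5036
  x_3 = 0.9223 - 0.05*1.8447 = 0.8301
  y_3 = 1.4379 - 0.05*11.5036 = 0.8628
f(0.8301, 0.8628) = 1*0.8301^2 + 4*0.8628^2 = 3.6666


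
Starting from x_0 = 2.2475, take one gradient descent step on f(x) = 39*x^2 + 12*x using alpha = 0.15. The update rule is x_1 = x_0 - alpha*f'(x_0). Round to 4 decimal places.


We compute the gradient at x_0 and apply the update.
f'(x) = 78*x + 12
f'(2.2475) = 78*2.2475 + 12 = 187.305
x_1 = 2.2475 - 0.15*187.305 = -25.8483


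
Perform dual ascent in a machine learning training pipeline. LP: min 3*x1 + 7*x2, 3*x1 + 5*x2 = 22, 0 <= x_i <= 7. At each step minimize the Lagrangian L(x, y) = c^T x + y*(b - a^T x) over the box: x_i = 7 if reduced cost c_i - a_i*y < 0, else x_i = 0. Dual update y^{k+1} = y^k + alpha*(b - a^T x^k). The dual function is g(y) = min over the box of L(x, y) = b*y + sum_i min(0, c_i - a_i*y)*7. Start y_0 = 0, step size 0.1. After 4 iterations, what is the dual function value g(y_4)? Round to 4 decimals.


Dual ascent for LP: min 3*x1 + 7*x2, 3*x1 + 5*x2 = 22, 0 <= x_i <= 7
Step 1: y^k = 0.0, reduced costs: (3.0, 7.0)
  x^k = (0.0, 0.0), subgradient = b - a^T x = 22.0
  y^{k+1} = 0.0 + 0.1*22.0 = 2.2
Step 2: y^k = 2.2, reduced costs: (-3.6, -4.0)
  x^k = (7.0, 7.0), subgradient = b - a^T x = -34.0
  y^{k+1} = 2.2 + 0.1*-34.0 = -1.2
Step 3: y^k = -1.2, reduced costs: (6.6, 13.0)
  x^k = (0.0, 0.0), subgradient = b - a^T x = 22.0
  y^{k+1} = -1.2 + 0.1*22.0 = 1.0
Step 4: y^k = 1.0, reduced costs: (0.0, 2.0)
  x^k = (0.0, 0.0), subgradient = b - a^T x = 22.0
  y^{k+1} = 1.0 + 0.1*22.0 = 3.2
Dual objective at y_4 = 3.2: reduced costs (-6.6, -9.0), box minimizer x = (7.0, 7.0)
g(y_4) = b*y + (c1 - a1*y)*x1 + (c2 - a2*y)*x2 = 22*3.2 + (-6.6)*7.0 + (-9.0)*7.0 = 70.4 - 46.2 - 63.0 = -38.8


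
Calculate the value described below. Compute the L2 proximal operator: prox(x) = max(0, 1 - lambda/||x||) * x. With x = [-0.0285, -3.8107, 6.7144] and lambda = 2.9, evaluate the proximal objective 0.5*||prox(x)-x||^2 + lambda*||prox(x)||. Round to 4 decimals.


Step 1: Compute ||x||.
||x|| = 7.7205
Step 2: Compute scaling factor.
scale = max(0, 1 - 2.9/7.7205) = 0.6244
Step 3: prox(x) = [-0.0178, -2.3793, 4.1923]
||prox(x)|| = 4.8205
Step 4: Proximal objective.
0.5*||prox-x||^2 = 4.205
lambda*||prox|| = 13.9795
Total = 18.1843


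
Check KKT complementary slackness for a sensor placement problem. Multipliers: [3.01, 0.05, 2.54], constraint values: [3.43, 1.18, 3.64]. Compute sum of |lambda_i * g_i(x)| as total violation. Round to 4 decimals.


KKT complementary slackness check:
lambda_1 * g_1 = 3.01 * 3.43 = 10.3243
lambda_2 * g_2 = 0.05 * 1.18 = 0.059
lambda_3 * g_3 = 2.54 * 3.64 = 9.2456
Total violation = 10.3243 + 0.059 + 9.2456 = 19.6289


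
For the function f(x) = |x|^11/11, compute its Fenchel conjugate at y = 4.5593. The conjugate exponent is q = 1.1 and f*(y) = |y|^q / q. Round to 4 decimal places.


The conjugate exponent q satisfies 1/p + 1/q = 1.
p = 11, so q = 11/(11 - 1) = 1.1
|y|^q = 4.5593^1.1 = 5.3063
f*(4.5593) = 5.3063 / 1.1 = 4.8239


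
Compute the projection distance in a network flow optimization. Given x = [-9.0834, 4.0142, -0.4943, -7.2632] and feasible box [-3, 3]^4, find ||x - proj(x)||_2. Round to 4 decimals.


Project each component onto [-3, 3].
clip(-9.0834) = -3.0, clip(4.0142) = 3.0, clip(-0.4943) = -0.4943, clip(-7.2632) = -3.0
Projection = [-3.0, 3.0, -0.4943, -3.0]
Squared diffs: [37.0078, 1.0286, 0.0, 18.1749]
Distance = sqrt(56.2113) = 7.4974


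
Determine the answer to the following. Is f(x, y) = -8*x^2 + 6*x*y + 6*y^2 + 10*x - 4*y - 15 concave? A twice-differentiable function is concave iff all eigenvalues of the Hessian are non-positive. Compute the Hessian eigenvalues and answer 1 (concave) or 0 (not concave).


The Hessian of f(x,y) = -8*x^2 + 6*x*y + 6*y^2 + 10*x - 4*y - 15 is:
H = [[-16, 6], [6, 12]]
Trace = -16 + 12 = -4
Determinant = -16*12 - (6)^2 = -228
Discriminant = (-4)^2 - 4*-228 = 928.0
Eigenvalues: lambda_1 = -17.2315, lambda_2 = 13.2315
The function is not concave.

0


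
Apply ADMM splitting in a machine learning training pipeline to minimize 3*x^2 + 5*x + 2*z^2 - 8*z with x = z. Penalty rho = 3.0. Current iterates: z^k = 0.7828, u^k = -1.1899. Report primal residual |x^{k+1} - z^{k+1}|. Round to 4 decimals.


ADMM iteration with rho = 3.0, z^k = 0.7828, u^k = -1.1899
Step 1: x-update.
Minimize 3*x^2 + 5*x + (3.0/2)*(x - 0.7828 - 1.1899)^2
FOC: (2*3 + 3.0)*x = -5 + 3.0*(0.7828 + 1.1899)
x^{k+1} = 0.102
Step 2: z-update.
Minimize 2*z^2 - 8*z + (3.0/2)*(0.102 - z - 1.1899)^2
FOC: (2*2 + 3.0)*z = 8 + 3.0*(0.102 - 1.1899)
z^{k+1} = 0.6766
Step 3: u-update.
u^{k+1} = -1.1899 + 0.102 - 0.6766 = -1.7645
Step 4: Primal residual = |0.102 - 0.6766| = 0.5746


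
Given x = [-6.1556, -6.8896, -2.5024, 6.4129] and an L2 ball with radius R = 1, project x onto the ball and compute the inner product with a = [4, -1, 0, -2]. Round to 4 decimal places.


Step 1: Compute ||x|| (intermediates to 6 decimals).
||x|| = sqrt((-6.1556)^2 + (-6.8896)^2 + (-2.5024)^2 + 6.4129^2) = 11.521514
Step 2: Project.
Since ||x|| > R, scale = R/||x|| = 1/11.521514 = 0.086794, proj(x) = scale * x
proj(x) = [-0.534269, -0.597976, -0.217193, 0.556601]
Step 3: Dot product.
a^T * proj(x) = 4*(-0.534269) - 1*(-0.597976) + 0*(-0.217193) - 2*0.556601 = -2.6523


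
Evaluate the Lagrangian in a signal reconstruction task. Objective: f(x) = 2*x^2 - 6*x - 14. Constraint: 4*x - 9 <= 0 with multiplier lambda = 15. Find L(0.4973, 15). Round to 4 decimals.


Step 1: Evaluate f(x).
f(0.4973) = 2*0.4973^2 - 6*0.4973 - 14 = -16.4892
Step 2: Evaluate g(x).
g(0.4973) = 4*0.4973 - 9 = -7.0108
Step 3: Compute Lagrangian.
L = -16.4892 + 15*-7.0108 = -121.6512


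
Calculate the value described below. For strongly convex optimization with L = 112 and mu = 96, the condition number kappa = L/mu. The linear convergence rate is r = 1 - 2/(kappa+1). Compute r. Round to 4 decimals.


Step 1: Compute the condition number.
kappa = L/mu = 112/96 = 1.1667
Step 2: Compute the convergence rate.
r = 1 - 2/(kappa + 1) = 1 - 2*mu/(L + mu) = (L - mu)/(L + mu) = 16/208 = 0.0769


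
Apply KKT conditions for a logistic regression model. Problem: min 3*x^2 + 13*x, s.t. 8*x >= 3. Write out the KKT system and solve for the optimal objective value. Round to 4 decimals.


Step 1: Try lambda = 0 (constraint inactive).
x_unc = -13/(2*3) = -2.1667
Check: 8*-2.1667 = -17.3336 < 3 -- violated!
Step 2: Constraint must be active: 8*x = 3
x* = 3/8 = 0.375
lambda = (2*3*0.375 + 13)/8 = 1.9063
Step 3: Compute optimal value.
f(x*) = 3*0.375^2 + 13*0.375 = 5.2969


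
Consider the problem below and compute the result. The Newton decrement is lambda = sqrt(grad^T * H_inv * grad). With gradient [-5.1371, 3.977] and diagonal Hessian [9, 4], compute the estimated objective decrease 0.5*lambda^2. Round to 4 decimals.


Step 1: H is diagonal, so H^(-1) * g = [-0.5708, 0.9943].
Step 2: g^T H^(-1) g = sum_i g_i^2 / H_ii
  = (-5.1371)^2/9 + (3.977)^2/4
  = 2.9322 + 3.9541 = 6.8863
Step 3: Objective decrease = 0.5 * g^T H^(-1) g = 3.4432


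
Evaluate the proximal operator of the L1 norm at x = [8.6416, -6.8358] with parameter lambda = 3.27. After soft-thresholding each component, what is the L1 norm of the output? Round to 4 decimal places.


Soft-thresholding with lambda = 3.27:
prox(8.6416) = sign(8.6416)*max(|8.6416| - 3.27, 0) = 5.3716
prox(-6.8358) = sign(-6.8358)*max(|-6.8358| - 3.27, 0) = -3.5658
prox(x) = [5.3716, -3.5658]
||prox(x)||_1 = 5.3716 + 3.5658 = 8.9374


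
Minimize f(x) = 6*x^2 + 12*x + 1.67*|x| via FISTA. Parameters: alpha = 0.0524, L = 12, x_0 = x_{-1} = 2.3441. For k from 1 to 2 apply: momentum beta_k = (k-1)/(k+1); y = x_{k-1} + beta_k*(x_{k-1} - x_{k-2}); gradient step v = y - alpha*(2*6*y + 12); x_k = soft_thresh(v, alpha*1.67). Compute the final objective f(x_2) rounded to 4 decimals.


FISTA on f(x) = 6*x^2 + 12*x + 1.67*|x|
L = 12, alpha = 0.0524
Iteration 1: beta = 0.0, y = 2.3441 + 0.0*(2.3441 - 2.3441) = 2.3441
  grad(y) = 40.1292, v = y - alpha*grad = 0.2413
  prox(v) = soft_thresh(0.2413, 0.0875) = 0.1538
Iteration 2: beta = 0.3333, y = 0.1538 + 0.3333*(0.1538 - 2.3441) = -0.5763
  grad(y) = 5.0848, v = y - alpha*grad = -0.8427
  prox(v) = soft_thresh(-0.8427, 0.0875) = -0.7552
f(x_2) = 6*(-0.7552)^2 + 12*(-0.7552) + 1.67*|-0.7552| = -4.3793


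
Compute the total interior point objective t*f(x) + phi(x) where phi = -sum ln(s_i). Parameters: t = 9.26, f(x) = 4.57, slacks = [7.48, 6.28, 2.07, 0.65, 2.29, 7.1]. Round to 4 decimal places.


Step 1: Compute log-barrier.
ln values: [2.0122, 1.8374, 0.7275, -0.4308, 0.8286, 1.9601]
phi = -(2.0122 + 1.8374 + 0.7275 - 0.4308 + 0.8286 + 1.9601) = -6.935
Step 2: Compute augmented objective.
t*f(x) = 9.26*4.57 = 42.3182
Total = 42.3182 - 6.935 = 35.3832


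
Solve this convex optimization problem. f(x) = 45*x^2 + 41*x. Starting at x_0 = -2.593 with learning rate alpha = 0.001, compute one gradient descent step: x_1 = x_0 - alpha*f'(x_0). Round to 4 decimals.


We compute the gradient at x_0 and apply the update.
f'(x) = 90*x + 41
f'(-2.593) = 90*-2.593 + 41 = -192.37
x_1 = -2.593 - 0.001*-192.37 = -2.4006


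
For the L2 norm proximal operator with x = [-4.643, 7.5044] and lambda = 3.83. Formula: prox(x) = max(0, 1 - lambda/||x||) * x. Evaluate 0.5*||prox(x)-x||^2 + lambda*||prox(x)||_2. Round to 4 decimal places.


Step 1: Compute ||x||.
||x|| = 8.8246
Step 2: Compute scaling factor.
scale = max(0, 1 - 3.83/8.8246) = 0.566
Step 3: prox(x) = [-2.6279, 4.2474]
||prox(x)|| = 4.9946
Step 4: Proximal objective.
0.5*||prox-x||^2 = 7.3345
lambda*||prox|| = 19.1293
Total = 26.4637


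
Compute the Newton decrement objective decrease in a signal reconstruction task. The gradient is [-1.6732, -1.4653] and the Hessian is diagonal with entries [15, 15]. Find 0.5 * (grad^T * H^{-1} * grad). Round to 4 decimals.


Step 1: H is diagonal, so H^(-1) * g = [-0.1115, -0.0977].
Step 2: g^T H^(-1) g = sum_i g_i^2 / H_ii
  = (-1.6732)^2/15 + (-1.4653)^2/15
  = 0.1866 + 0.1431 = 0.3298
Step 3: Objective decrease = 0.5 * g^T H^(-1) g = 0.1649


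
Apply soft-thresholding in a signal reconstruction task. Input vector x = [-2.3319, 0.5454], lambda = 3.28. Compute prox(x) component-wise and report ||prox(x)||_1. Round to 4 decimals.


Soft-thresholding with lambda = 3.28:
prox(-2.3319) = sign(-2.3319)*max(|-2.3319| - 3.28, 0) = 0.0
prox(0.5454) = sign(0.5454)*max(|0.5454| - 3.28, 0) = 0.0
prox(x) = [0.0, 0.0]
||prox(x)||_1 = 0.0 + 0.0 = 0.0


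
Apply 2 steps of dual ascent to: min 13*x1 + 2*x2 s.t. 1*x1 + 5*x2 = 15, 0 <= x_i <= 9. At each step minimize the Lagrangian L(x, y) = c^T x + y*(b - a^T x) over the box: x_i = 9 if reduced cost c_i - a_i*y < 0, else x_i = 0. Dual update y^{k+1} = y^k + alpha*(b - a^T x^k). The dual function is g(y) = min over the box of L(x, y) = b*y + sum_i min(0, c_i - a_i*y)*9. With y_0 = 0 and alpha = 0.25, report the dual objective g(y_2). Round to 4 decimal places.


Dual ascent for LP: min 13*x1 + 2*x2, 1*x1 + 5*x2 = 15, 0 <= x_i <= 9
Step 1: y^k = 0.0, reduced costs: (13.0, 2.0)
  x^k = (0.0, 0.0), subgradient = b - a^T x = 15.0
  y^{k+1} = 0.0 + 0.25*15.0 = 3.75
Step 2: y^k = 3.75, reduced costs: (9.25, -16.75)
  x^k = (0.0, 9.0), subgradient = b - a^T x = -30.0
  y^{k+1} = 3.75 + 0.25*-30.0 = -3.75
Dual objective at y_2 = -3.75: reduced costs (16.75, 20.75), box minimizer x = (0.0, 0.0)
g(y_2) = b*y + (c1 - a1*y)*x1 + (c2 - a2*y)*x2 = 15*(-3.75) + 16.75*0.0 + 20.75*0.0 = -56.25 + 0.0 + 0.0 = -56.25


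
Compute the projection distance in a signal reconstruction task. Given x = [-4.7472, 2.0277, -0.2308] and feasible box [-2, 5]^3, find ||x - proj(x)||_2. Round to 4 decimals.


Project each component onto [-2, 5].
clip(-4.7472) = -2.0, clip(2.0277) = 2.0277, clip(-0.2308) = -0.2308
Projection = [-2.0, 2.0277, -0.2308]
Squared diffs: [7.5471, 0.0, 0.0]
Distance = sqrt(7.5471) = 2.7472


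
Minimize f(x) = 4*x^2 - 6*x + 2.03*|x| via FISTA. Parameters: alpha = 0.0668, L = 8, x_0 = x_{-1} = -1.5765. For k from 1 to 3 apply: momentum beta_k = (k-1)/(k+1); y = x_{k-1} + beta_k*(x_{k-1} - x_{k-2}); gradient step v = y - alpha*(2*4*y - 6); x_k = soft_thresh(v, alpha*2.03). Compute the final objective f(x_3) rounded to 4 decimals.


FISTA on f(x) = 4*x^2 - 6*x + 2.03*|x|
L = 8, alpha = 0.0668
Iteration 1: beta = 0.0, y = -1.5765 + 0.0*(-1.5765 + 1.5765) = -1.5765
  grad(y) = -18.612, v = y - alpha*grad = -0.3332
  prox(v) = soft_thresh(-0.3332, 0.1356) = -0.1976
Iteration 2: beta = 0.3333, y = -0.1976 + 0.3333*(-0.1976 + 1.5765) = 0.262
  grad(y) = -3.9039, v = y - alpha*grad = 0.5228
  prox(v) = soft_thresh(0.5228, 0.1356) = 0.3872
Iteration 3: beta = 0.5, y = 0.3872 + 0.5*(0.3872 + 0.1976) = 0.6796
  grad(y) = -0.5633, v = y - alpha*grad = 0.7172
  prox(v) = soft_thresh(0.7172, 0.1356) = 0.5816
f(x_3) = 4*0.5816^2 - 6*0.5816 + 2.03*|0.5816| = -0.9559


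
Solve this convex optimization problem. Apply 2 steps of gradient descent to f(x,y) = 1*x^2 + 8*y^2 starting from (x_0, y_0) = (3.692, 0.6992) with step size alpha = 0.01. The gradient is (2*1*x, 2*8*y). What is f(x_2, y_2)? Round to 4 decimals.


Gradient descent on f(x,y) = 1*x^2 + 8*y^2.
Starting point: (3.692, 0.6992), alpha = 0.01
Step 1: grad_x = 2*1*3.692 = 7.384, grad_y = 2*8*0.6992 = 11.1872
  x_1 = 3.692 - 0.01*7.384 = 3.6182
  y_1 = 0.6992 - 0.01*11.1872 = 0.5873
Step 2: grad_x = 2*1*3.6182 = 7.2363, grad_y = 2*8*0.5873 = 9.3972
  x_2 = 3.6182 - 0.01*7.2363 = 3.5458
  y_2 = 0.5873 - 0.01*9.3972 = 0.4934
f(3.5458, 0.4934) = 1*3.5458^2 + 8*0.4934^2 = 14.5199


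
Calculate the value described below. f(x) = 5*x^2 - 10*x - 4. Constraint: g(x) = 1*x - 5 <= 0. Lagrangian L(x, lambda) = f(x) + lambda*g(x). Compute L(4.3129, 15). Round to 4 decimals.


Step 1: Evaluate f(x).
f(4.3129) = 5*4.3129^2 - 10*4.3129 - 4 = 45.8765
Step 2: Evaluate g(x).
g(4.3129) = 1*4.3129 - 5 = -0.6871
Step 3: Compute Lagrangian.
L = 45.8765 + 15*-0.6871 = 35.57


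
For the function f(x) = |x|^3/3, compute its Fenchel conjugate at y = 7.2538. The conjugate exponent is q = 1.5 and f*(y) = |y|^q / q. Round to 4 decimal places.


The conjugate exponent q satisfies 1/p + 1/q = 1.
p = 3, so q = 3/(3 - 1) = 1.5
|y|^q = 7.2538^1.5 = 19.5366
f*(7.2538) = 19.5366 / 1.5 = 13.0244


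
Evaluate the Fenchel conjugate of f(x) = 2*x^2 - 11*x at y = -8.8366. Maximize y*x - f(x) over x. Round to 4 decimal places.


f*(y) = sup_x {y*x - a*x^2 - b*x} = sup_x {(y-b)*x - a*x^2}
FOC: (y - b) - 2a*x = 0 => x* = (y - b)/(2a)
x* = (-8.8366 + 11)/(2*2) = 0.5409
f*(-8.8366) = (y-b)^2/(4a) = (-8.8366 + 11)^2/(4*2)
= 4.6803/8 = 0.585


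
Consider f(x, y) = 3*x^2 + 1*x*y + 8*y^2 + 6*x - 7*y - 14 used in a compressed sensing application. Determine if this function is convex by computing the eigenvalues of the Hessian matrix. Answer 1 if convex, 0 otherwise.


The Hessian of f(x,y) = 3*x^2 + 1*x*y + 8*y^2 + 6*x - 7*y - 14 is:
H = [[6, 1], [1, 16]]
Trace = 6 + 16 = 22
Determinant = 6*16 - (1)^2 = 95
Discriminant = (22)^2 - 4*95 = 104.0
Eigenvalues: lambda_1 = 5.901, lambda_2 = 16.099
The function is convex.

1


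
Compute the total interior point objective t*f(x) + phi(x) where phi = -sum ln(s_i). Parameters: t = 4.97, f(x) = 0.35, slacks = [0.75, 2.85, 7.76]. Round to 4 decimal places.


Step 1: Compute log-barrier.
ln values: [-0.2877, 1.0473, 2.049]
phi = -(-0.2877 + 1.0473 + 2.049) = -2.8086
Step 2: Compute augmented objective.
t*f(x) = 4.97*0.35 = 1.7395
Total = 1.7395 - 2.8086 = -1.0691


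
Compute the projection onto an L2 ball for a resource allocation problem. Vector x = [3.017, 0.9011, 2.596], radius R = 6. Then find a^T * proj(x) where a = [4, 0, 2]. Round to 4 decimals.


Step 1: Compute ||x|| (intermediates to 6 decimals).
||x|| = sqrt(3.017^2 + 0.9011^2 + 2.596^2) = 4.080868
Step 2: Project.
Since ||x|| <= R, proj = x (no scaling needed).
proj(x) = [3.017, 0.9011, 2.596]
Step 3: Dot product.
a^T * proj(x) = 4*3.017 + 0*0.9011 + 2*2.596 = 17.26


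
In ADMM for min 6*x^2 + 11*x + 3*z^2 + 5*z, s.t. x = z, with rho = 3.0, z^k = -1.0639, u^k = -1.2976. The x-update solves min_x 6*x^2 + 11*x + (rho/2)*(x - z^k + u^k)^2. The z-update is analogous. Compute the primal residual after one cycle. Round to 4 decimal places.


ADMM iteration with rho = 3.0, z^k = -1.0639, u^k = -1.2976
Step 1: x-update.
Minimize 6*x^2 + 11*x + (3.0/2)*(x + 1.0639 - 1.2976)^2
FOC: (2*6 + 3.0)*x = -11 + 3.0*(-1.0639 + 1.2976)
x^{k+1} = -0.6866
Step 2: z-update.
Minimize 3*z^2 + 5*z + (3.0/2)*(-0.6866 - z - 1.2976)^2
FOC: (2*3 + 3.0)*z = -5 + 3.0*(-0.6866 - 1.2976)
z^{k+1} = -1.217
Step 3: u-update.
u^{k+1} = -1.2976 - 0.6866 + 1.217 = -0.7672
Step 4: Primal residual = |-0.6866 + 1.217| = 0.5304


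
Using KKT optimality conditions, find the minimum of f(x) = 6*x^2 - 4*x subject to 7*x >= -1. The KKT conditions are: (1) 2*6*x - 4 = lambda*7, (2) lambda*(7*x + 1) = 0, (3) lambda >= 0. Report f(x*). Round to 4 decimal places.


Step 1: Try lambda = 0 (constraint inactive).
Stationarity: 2*6*x - 4 = 0
x* = 4/(2*6) = 1/3 = 0.3333 (rounded; the exact value 1/3 is used below)
Check constraint: 7*0.3333 = 2.3331 >= -1 -- satisfied.
Step 2: Compute optimal value.
f(x*) = 6*(1/3)^2 - 4*(1/3) = -0.6667


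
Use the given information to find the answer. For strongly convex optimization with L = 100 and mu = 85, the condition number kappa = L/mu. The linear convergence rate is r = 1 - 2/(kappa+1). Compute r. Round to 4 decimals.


Step 1: Compute the condition number.
kappa = L/mu = 100/85 = 1.1765
Step 2: Compute the convergence rate.
r = 1 - 2/(kappa + 1) = 1 - 2*mu/(L + mu) = (L - mu)/(L + mu) = 15/185 = 0.0811


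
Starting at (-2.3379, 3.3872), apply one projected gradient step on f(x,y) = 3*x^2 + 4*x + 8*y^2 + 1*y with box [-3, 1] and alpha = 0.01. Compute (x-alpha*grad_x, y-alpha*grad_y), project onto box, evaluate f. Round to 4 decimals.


Step 1: Compute gradient at (-2.3379, 3.3872).
grad_x = 2*3*-2.3379 + 4 = -10.0274
grad_y = 2*8*3.3872 + 1 = 55.1952
Step 2: Gradient step.
x_raw = -2.3379 - 0.01*-10.0274 = -2.2376
y_raw = 3.3872 - 0.01*55.1952 = 2.8352
Step 3: Project onto [-3, 1].
x_proj = clip(-2.2376) = -2.2376
y_proj = clip(2.8352) = 1.0
Step 4: Evaluate f.
f(-2.2376, 1.0) = 15.0704


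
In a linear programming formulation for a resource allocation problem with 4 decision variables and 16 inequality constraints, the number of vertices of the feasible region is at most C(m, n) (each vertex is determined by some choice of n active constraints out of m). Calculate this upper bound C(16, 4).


Each vertex corresponds to some choice of n active constraints out of m, so the number of vertices is at most C(m, n) = m! / (n!(m-n)!).
m = 16, n = 4
Numerator: 16 * 15 * 14 * 13
Denominator: 4! = 24
C(16, 4) = 1820


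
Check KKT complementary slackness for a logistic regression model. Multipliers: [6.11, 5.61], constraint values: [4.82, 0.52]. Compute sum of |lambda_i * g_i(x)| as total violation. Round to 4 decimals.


KKT complementary slackness check:
lambda_1 * g_1 = 6.11 * 4.82 = 29.4502
lambda_2 * g_2 = 5.61 * 0.52 = 2.9172
Total violation = 29.4502 + 2.9172 = 32.3674


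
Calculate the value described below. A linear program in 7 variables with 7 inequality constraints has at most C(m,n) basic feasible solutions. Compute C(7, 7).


Each vertex corresponds to some choice of n active constraints out of m, so the number of vertices is at most C(m, n) = m! / (n!(m-n)!).
m = 7, n = 7
Numerator: 7 * 6 * 5 * 4 * 3 * 2 * 1
Denominator: 7! = 5040
C(7, 7) = 1


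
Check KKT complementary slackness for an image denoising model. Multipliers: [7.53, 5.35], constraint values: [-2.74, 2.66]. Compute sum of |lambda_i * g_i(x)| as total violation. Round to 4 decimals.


KKT complementary slackness check:
lambda_1 * g_1 = 7.53 * -2.74 = -20.6322
lambda_2 * g_2 = 5.35 * 2.66 = 14.231
Total violation = 20.6322 + 14.231 = 34.8632


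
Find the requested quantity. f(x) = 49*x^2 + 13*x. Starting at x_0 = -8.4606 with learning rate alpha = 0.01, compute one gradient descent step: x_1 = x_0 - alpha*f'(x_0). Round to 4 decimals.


We compute the gradient at x_0 and apply the update.
f'(x) = 98*x + 13
f'(-8.4606) = 98*-8.4606 + 13 = -816.1388
x_1 = -8.4606 - 0.01*-816.1388 = -0.2992


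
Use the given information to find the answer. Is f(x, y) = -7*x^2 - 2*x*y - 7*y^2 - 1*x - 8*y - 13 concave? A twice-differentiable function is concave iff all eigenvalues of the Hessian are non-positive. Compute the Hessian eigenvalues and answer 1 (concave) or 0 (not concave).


The Hessian of f(x,y) = -7*x^2 - 2*x*y - 7*y^2 - 1*x - 8*y - 13 is:
H = [[-14, -2], [-2, -14]]
Trace = -14 - 14 = -28
Determinant = -14*-14 - (-2)^2 = 192
Discriminant = (-28)^2 - 4*192 = 16.0
Eigenvalues: lambda_1 = -16.0, lambda_2 = -12.0
The function is concave.

1
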